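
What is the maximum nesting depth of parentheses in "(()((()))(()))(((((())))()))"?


Input: "(()((()))(()))(((((())))()))"
Tracking depth:
  Position 0 '(': depth becomes 1
  Position 1 '(': depth becomes 2
  Position 2 ')': depth becomes 1
  Position 3 '(': depth becomes 2
  Position 4 '(': depth becomes 3
  Position 5 '(': depth becomes 4
  Position 6 ')': depth becomes 3
  Position 7 ')': depth becomes 2
  Position 8 ')': depth becomes 1
  Position 9 '(': depth becomes 2
  Position 10 '(': depth becomes 3
  Position 11 ')': depth becomes 2
  Position 12 ')': depth becomes 1
  Position 13 ')': depth becomes 0
  Position 14 '(': depth becomes 1
  Position 15 '(': depth becomes 2
  Position 16 '(': depth becomes 3
  Position 17 '(': depth becomes 4
  Position 18 '(': depth becomes 5
  Position 19 '(': depth becomes 6
  Position 20 ')': depth becomes 5
  Position 21 ')': depth becomes 4
  Position 22 ')': depth becomes 3
  Position 23 ')': depth becomes 2
  Position 24 '(': depth becomes 3
  Position 25 ')': depth becomes 2
  Position 26 ')': depth becomes 1
  Position 27 ')': depth becomes 0
Maximum depth reached: 6

6


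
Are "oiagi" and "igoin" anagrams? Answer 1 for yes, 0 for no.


Strings: "oiagi", "igoin"
Sorted first:  agiio
Sorted second: giino
Differ at position 0: 'a' vs 'g' => not anagrams

0


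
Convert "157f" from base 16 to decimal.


Input: "157f" in base 16
Positional expansion:
  Digit '1' (value 1) x 16^3 = 4096
  Digit '5' (value 5) x 16^2 = 1280
  Digit '7' (value 7) x 16^1 = 112
  Digit 'f' (value 15) x 16^0 = 15
Sum = 5503

5503


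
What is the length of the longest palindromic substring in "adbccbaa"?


Input: "adbccbaa"
Checking substrings for palindromes:
  [2:6] "bccb" (len 4) => palindrome
  [3:5] "cc" (len 2) => palindrome
  [6:8] "aa" (len 2) => palindrome
Longest palindromic substring: "bccb" with length 4

4


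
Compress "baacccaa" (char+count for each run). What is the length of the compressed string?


Input: baacccaa
Runs:
  'b' x 1 => "b1"
  'a' x 2 => "a2"
  'c' x 3 => "c3"
  'a' x 2 => "a2"
Compressed: "b1a2c3a2"
Compressed length: 8

8


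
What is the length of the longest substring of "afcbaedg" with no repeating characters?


Input: "afcbaedg"
Sliding window (track last position of each char):
  Position 0 ('a'): window [0,0] length 1 -- new best
  Position 1 ('f'): window [0,1] length 2 -- new best
  Position 2 ('c'): window [0,2] length 3 -- new best
  Position 3 ('b'): window [0,3] length 4 -- new best
  Position 4 ('a'): repeat (last at 0), move window start to 1
  Position 4 ('a'): window [1,4] length 4
  Position 5 ('e'): window [1,5] length 5 -- new best
  Position 6 ('d'): window [1,6] length 6 -- new best
  Position 7 ('g'): window [1,7] length 7 -- new best
Longest substring with no repeats: "fcbaedg" with length 7

7


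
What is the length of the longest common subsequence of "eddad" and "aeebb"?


LCS of "eddad" and "aeebb"
DP table:
           a    e    e    b    b
      0    0    0    0    0    0
  e   0    0    1    1    1    1
  d   0    0    1    1    1    1
  d   0    0    1    1    1    1
  a   0    1    1    1    1    1
  d   0    1    1    1    1    1
LCS length = dp[5][5] = 1

1


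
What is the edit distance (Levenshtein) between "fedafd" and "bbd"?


Computing edit distance: "fedafd" -> "bbd"
DP table:
           b    b    d
      0    1    2    3
  f   1    1    2    3
  e   2    2    2    3
  d   3    3    3    2
  a   4    4    4    3
  f   5    5    5    4
  d   6    6    6    5
Edit distance = dp[6][3] = 5

5


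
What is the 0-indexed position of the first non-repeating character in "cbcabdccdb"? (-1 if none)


Input: cbcabdccdb
Character frequencies:
  'a': 1
  'b': 3
  'c': 4
  'd': 2
Scanning left to right for freq == 1:
  Position 0 ('c'): freq=4, skip
  Position 1 ('b'): freq=3, skip
  Position 2 ('c'): freq=4, skip
  Position 3 ('a'): unique! => answer = 3

3


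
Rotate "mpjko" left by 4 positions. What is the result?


Input: "mpjko", rotate left by 4
First 4 characters: "mpjk"
Remaining characters: "o"
Concatenate remaining + first: "o" + "mpjk" = "ompjk"

ompjk


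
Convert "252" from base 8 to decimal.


Input: "252" in base 8
Positional expansion:
  Digit '2' (value 2) x 8^2 = 128
  Digit '5' (value 5) x 8^1 = 40
  Digit '2' (value 2) x 8^0 = 2
Sum = 170

170


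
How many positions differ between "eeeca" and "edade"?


Comparing "eeeca" and "edade" position by position:
  Position 0: 'e' vs 'e' => same
  Position 1: 'e' vs 'd' => DIFFER
  Position 2: 'e' vs 'a' => DIFFER
  Position 3: 'c' vs 'd' => DIFFER
  Position 4: 'a' vs 'e' => DIFFER
Positions that differ: 4

4


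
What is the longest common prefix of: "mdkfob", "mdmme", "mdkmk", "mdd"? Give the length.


Words: mdkfob, mdmme, mdkmk, mdd
  Position 0: all 'm' => match
  Position 1: all 'd' => match
  Position 2: ('k', 'm', 'k', 'd') => mismatch, stop
LCP = "md" (length 2)

2


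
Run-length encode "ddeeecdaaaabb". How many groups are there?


Input: ddeeecdaaaabb
Scanning for consecutive runs:
  Group 1: 'd' x 2 (positions 0-1)
  Group 2: 'e' x 3 (positions 2-4)
  Group 3: 'c' x 1 (positions 5-5)
  Group 4: 'd' x 1 (positions 6-6)
  Group 5: 'a' x 4 (positions 7-10)
  Group 6: 'b' x 2 (positions 11-12)
Total groups: 6

6


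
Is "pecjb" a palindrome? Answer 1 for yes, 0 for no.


Input: pecjb
Reversed: bjcep
  Compare pos 0 ('p') with pos 4 ('b'): MISMATCH
  Compare pos 1 ('e') with pos 3 ('j'): MISMATCH
Result: not a palindrome

0


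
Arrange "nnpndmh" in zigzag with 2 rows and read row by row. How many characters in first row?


Zigzag "nnpndmh" into 2 rows:
Placing characters:
  'n' => row 0
  'n' => row 1
  'p' => row 0
  'n' => row 1
  'd' => row 0
  'm' => row 1
  'h' => row 0
Rows:
  Row 0: "npdh"
  Row 1: "nnm"
First row length: 4

4


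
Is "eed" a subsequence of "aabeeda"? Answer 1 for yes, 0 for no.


Check if "eed" is a subsequence of "aabeeda"
Greedy scan:
  Position 0 ('a'): no match needed
  Position 1 ('a'): no match needed
  Position 2 ('b'): no match needed
  Position 3 ('e'): matches sub[0] = 'e'
  Position 4 ('e'): matches sub[1] = 'e'
  Position 5 ('d'): matches sub[2] = 'd'
  Position 6 ('a'): no match needed
All 3 characters matched => is a subsequence

1


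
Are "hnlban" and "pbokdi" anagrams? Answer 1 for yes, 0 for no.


Strings: "hnlban", "pbokdi"
Sorted first:  abhlnn
Sorted second: bdikop
Differ at position 0: 'a' vs 'b' => not anagrams

0


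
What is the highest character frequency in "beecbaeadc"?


Input: beecbaeadc
Character counts:
  'a': 2
  'b': 2
  'c': 2
  'd': 1
  'e': 3
Maximum frequency: 3

3


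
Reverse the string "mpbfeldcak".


Input: mpbfeldcak
Reading characters right to left:
  Position 9: 'k'
  Position 8: 'a'
  Position 7: 'c'
  Position 6: 'd'
  Position 5: 'l'
  Position 4: 'e'
  Position 3: 'f'
  Position 2: 'b'
  Position 1: 'p'
  Position 0: 'm'
Reversed: kacdlefbpm

kacdlefbpm


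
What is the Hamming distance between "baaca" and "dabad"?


Comparing "baaca" and "dabad" position by position:
  Position 0: 'b' vs 'd' => differ
  Position 1: 'a' vs 'a' => same
  Position 2: 'a' vs 'b' => differ
  Position 3: 'c' vs 'a' => differ
  Position 4: 'a' vs 'd' => differ
Total differences (Hamming distance): 4

4


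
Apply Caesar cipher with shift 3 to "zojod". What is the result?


Caesar cipher: shift "zojod" by 3
  'z' (pos 25) + 3 = pos 2 = 'c'
  'o' (pos 14) + 3 = pos 17 = 'r'
  'j' (pos 9) + 3 = pos 12 = 'm'
  'o' (pos 14) + 3 = pos 17 = 'r'
  'd' (pos 3) + 3 = pos 6 = 'g'
Result: crmrg

crmrg


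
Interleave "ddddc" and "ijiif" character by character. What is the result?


Interleaving "ddddc" and "ijiif":
  Position 0: 'd' from first, 'i' from second => "di"
  Position 1: 'd' from first, 'j' from second => "dj"
  Position 2: 'd' from first, 'i' from second => "di"
  Position 3: 'd' from first, 'i' from second => "di"
  Position 4: 'c' from first, 'f' from second => "cf"
Result: didjdidicf

didjdidicf


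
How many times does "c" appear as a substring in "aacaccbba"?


Searching for "c" in "aacaccbba"
Scanning each position:
  Position 0: "a" => no
  Position 1: "a" => no
  Position 2: "c" => MATCH
  Position 3: "a" => no
  Position 4: "c" => MATCH
  Position 5: "c" => MATCH
  Position 6: "b" => no
  Position 7: "b" => no
  Position 8: "a" => no
Total occurrences: 3

3


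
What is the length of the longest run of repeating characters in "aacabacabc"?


Input: "aacabacabc"
Scanning for longest run:
  Position 1 ('a'): continues run of 'a', length=2
  Position 2 ('c'): new char, reset run to 1
  Position 3 ('a'): new char, reset run to 1
  Position 4 ('b'): new char, reset run to 1
  Position 5 ('a'): new char, reset run to 1
  Position 6 ('c'): new char, reset run to 1
  Position 7 ('a'): new char, reset run to 1
  Position 8 ('b'): new char, reset run to 1
  Position 9 ('c'): new char, reset run to 1
Longest run: 'a' with length 2

2


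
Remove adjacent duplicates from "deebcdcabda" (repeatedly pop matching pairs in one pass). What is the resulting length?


Input: deebcdcabda
Stack-based adjacent duplicate removal:
  Read 'd': push. Stack: d
  Read 'e': push. Stack: de
  Read 'e': matches stack top 'e' => pop. Stack: d
  Read 'b': push. Stack: db
  Read 'c': push. Stack: dbc
  Read 'd': push. Stack: dbcd
  Read 'c': push. Stack: dbcdc
  Read 'a': push. Stack: dbcdca
  Read 'b': push. Stack: dbcdcab
  Read 'd': push. Stack: dbcdcabd
  Read 'a': push. Stack: dbcdcabda
Final stack: "dbcdcabda" (length 9)

9


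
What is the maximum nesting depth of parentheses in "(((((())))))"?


Input: "(((((())))))"
Tracking depth:
  Position 0 '(': depth becomes 1
  Position 1 '(': depth becomes 2
  Position 2 '(': depth becomes 3
  Position 3 '(': depth becomes 4
  Position 4 '(': depth becomes 5
  Position 5 '(': depth becomes 6
  Position 6 ')': depth becomes 5
  Position 7 ')': depth becomes 4
  Position 8 ')': depth becomes 3
  Position 9 ')': depth becomes 2
  Position 10 ')': depth becomes 1
  Position 11 ')': depth becomes 0
Maximum depth reached: 6

6


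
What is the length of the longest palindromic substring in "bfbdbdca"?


Input: "bfbdbdca"
Checking substrings for palindromes:
  [0:3] "bfb" (len 3) => palindrome
  [2:5] "bdb" (len 3) => palindrome
  [3:6] "dbd" (len 3) => palindrome
Longest palindromic substring: "bfb" with length 3

3


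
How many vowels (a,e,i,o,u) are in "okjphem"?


Input: okjphem
Checking each character:
  'o' at position 0: vowel (running total: 1)
  'k' at position 1: consonant
  'j' at position 2: consonant
  'p' at position 3: consonant
  'h' at position 4: consonant
  'e' at position 5: vowel (running total: 2)
  'm' at position 6: consonant
Total vowels: 2

2


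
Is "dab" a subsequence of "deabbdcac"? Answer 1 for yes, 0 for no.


Check if "dab" is a subsequence of "deabbdcac"
Greedy scan:
  Position 0 ('d'): matches sub[0] = 'd'
  Position 1 ('e'): no match needed
  Position 2 ('a'): matches sub[1] = 'a'
  Position 3 ('b'): matches sub[2] = 'b'
  Position 4 ('b'): no match needed
  Position 5 ('d'): no match needed
  Position 6 ('c'): no match needed
  Position 7 ('a'): no match needed
  Position 8 ('c'): no match needed
All 3 characters matched => is a subsequence

1


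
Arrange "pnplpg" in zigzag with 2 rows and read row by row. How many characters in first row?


Zigzag "pnplpg" into 2 rows:
Placing characters:
  'p' => row 0
  'n' => row 1
  'p' => row 0
  'l' => row 1
  'p' => row 0
  'g' => row 1
Rows:
  Row 0: "ppp"
  Row 1: "nlg"
First row length: 3

3


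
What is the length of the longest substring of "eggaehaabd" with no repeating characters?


Input: "eggaehaabd"
Sliding window (track last position of each char):
  Position 0 ('e'): window [0,0] length 1 -- new best
  Position 1 ('g'): window [0,1] length 2 -- new best
  Position 2 ('g'): repeat (last at 1), move window start to 2
  Position 2 ('g'): window [2,2] length 1
  Position 3 ('a'): window [2,3] length 2
  Position 4 ('e'): window [2,4] length 3 -- new best
  Position 5 ('h'): window [2,5] length 4 -- new best
  Position 6 ('a'): repeat (last at 3), move window start to 4
  Position 6 ('a'): window [4,6] length 3
  Position 7 ('a'): repeat (last at 6), move window start to 7
  Position 7 ('a'): window [7,7] length 1
  Position 8 ('b'): window [7,8] length 2
  Position 9 ('d'): window [7,9] length 3
Longest substring with no repeats: "gaeh" with length 4

4


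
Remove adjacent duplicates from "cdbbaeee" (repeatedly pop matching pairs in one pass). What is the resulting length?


Input: cdbbaeee
Stack-based adjacent duplicate removal:
  Read 'c': push. Stack: c
  Read 'd': push. Stack: cd
  Read 'b': push. Stack: cdb
  Read 'b': matches stack top 'b' => pop. Stack: cd
  Read 'a': push. Stack: cda
  Read 'e': push. Stack: cdae
  Read 'e': matches stack top 'e' => pop. Stack: cda
  Read 'e': push. Stack: cdae
Final stack: "cdae" (length 4)

4


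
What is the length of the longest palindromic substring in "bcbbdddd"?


Input: "bcbbdddd"
Checking substrings for palindromes:
  [4:8] "dddd" (len 4) => palindrome
  [0:3] "bcb" (len 3) => palindrome
  [4:7] "ddd" (len 3) => palindrome
  [5:8] "ddd" (len 3) => palindrome
  [2:4] "bb" (len 2) => palindrome
  [4:6] "dd" (len 2) => palindrome
Longest palindromic substring: "dddd" with length 4

4


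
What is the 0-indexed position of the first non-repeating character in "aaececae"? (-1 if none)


Input: aaececae
Character frequencies:
  'a': 3
  'c': 2
  'e': 3
Scanning left to right for freq == 1:
  Position 0 ('a'): freq=3, skip
  Position 1 ('a'): freq=3, skip
  Position 2 ('e'): freq=3, skip
  Position 3 ('c'): freq=2, skip
  Position 4 ('e'): freq=3, skip
  Position 5 ('c'): freq=2, skip
  Position 6 ('a'): freq=3, skip
  Position 7 ('e'): freq=3, skip
  No unique character found => answer = -1

-1


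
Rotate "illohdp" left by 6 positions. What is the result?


Input: "illohdp", rotate left by 6
First 6 characters: "illohd"
Remaining characters: "p"
Concatenate remaining + first: "p" + "illohd" = "pillohd"

pillohd


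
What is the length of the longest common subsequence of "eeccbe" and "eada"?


LCS of "eeccbe" and "eada"
DP table:
           e    a    d    a
      0    0    0    0    0
  e   0    1    1    1    1
  e   0    1    1    1    1
  c   0    1    1    1    1
  c   0    1    1    1    1
  b   0    1    1    1    1
  e   0    1    1    1    1
LCS length = dp[6][4] = 1

1


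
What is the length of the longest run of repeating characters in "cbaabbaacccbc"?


Input: "cbaabbaacccbc"
Scanning for longest run:
  Position 1 ('b'): new char, reset run to 1
  Position 2 ('a'): new char, reset run to 1
  Position 3 ('a'): continues run of 'a', length=2
  Position 4 ('b'): new char, reset run to 1
  Position 5 ('b'): continues run of 'b', length=2
  Position 6 ('a'): new char, reset run to 1
  Position 7 ('a'): continues run of 'a', length=2
  Position 8 ('c'): new char, reset run to 1
  Position 9 ('c'): continues run of 'c', length=2
  Position 10 ('c'): continues run of 'c', length=3
  Position 11 ('b'): new char, reset run to 1
  Position 12 ('c'): new char, reset run to 1
Longest run: 'c' with length 3

3


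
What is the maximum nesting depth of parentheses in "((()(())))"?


Input: "((()(())))"
Tracking depth:
  Position 0 '(': depth becomes 1
  Position 1 '(': depth becomes 2
  Position 2 '(': depth becomes 3
  Position 3 ')': depth becomes 2
  Position 4 '(': depth becomes 3
  Position 5 '(': depth becomes 4
  Position 6 ')': depth becomes 3
  Position 7 ')': depth becomes 2
  Position 8 ')': depth becomes 1
  Position 9 ')': depth becomes 0
Maximum depth reached: 4

4


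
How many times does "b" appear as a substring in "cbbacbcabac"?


Searching for "b" in "cbbacbcabac"
Scanning each position:
  Position 0: "c" => no
  Position 1: "b" => MATCH
  Position 2: "b" => MATCH
  Position 3: "a" => no
  Position 4: "c" => no
  Position 5: "b" => MATCH
  Position 6: "c" => no
  Position 7: "a" => no
  Position 8: "b" => MATCH
  Position 9: "a" => no
  Position 10: "c" => no
Total occurrences: 4

4


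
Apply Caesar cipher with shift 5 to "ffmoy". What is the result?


Caesar cipher: shift "ffmoy" by 5
  'f' (pos 5) + 5 = pos 10 = 'k'
  'f' (pos 5) + 5 = pos 10 = 'k'
  'm' (pos 12) + 5 = pos 17 = 'r'
  'o' (pos 14) + 5 = pos 19 = 't'
  'y' (pos 24) + 5 = pos 3 = 'd'
Result: kkrtd

kkrtd


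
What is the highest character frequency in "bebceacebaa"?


Input: bebceacebaa
Character counts:
  'a': 3
  'b': 3
  'c': 2
  'e': 3
Maximum frequency: 3

3


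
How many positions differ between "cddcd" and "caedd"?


Comparing "cddcd" and "caedd" position by position:
  Position 0: 'c' vs 'c' => same
  Position 1: 'd' vs 'a' => DIFFER
  Position 2: 'd' vs 'e' => DIFFER
  Position 3: 'c' vs 'd' => DIFFER
  Position 4: 'd' vs 'd' => same
Positions that differ: 3

3


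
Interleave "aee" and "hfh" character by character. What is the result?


Interleaving "aee" and "hfh":
  Position 0: 'a' from first, 'h' from second => "ah"
  Position 1: 'e' from first, 'f' from second => "ef"
  Position 2: 'e' from first, 'h' from second => "eh"
Result: ahefeh

ahefeh


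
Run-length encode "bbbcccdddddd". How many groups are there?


Input: bbbcccdddddd
Scanning for consecutive runs:
  Group 1: 'b' x 3 (positions 0-2)
  Group 2: 'c' x 3 (positions 3-5)
  Group 3: 'd' x 6 (positions 6-11)
Total groups: 3

3


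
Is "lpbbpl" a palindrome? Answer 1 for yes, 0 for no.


Input: lpbbpl
Reversed: lpbbpl
  Compare pos 0 ('l') with pos 5 ('l'): match
  Compare pos 1 ('p') with pos 4 ('p'): match
  Compare pos 2 ('b') with pos 3 ('b'): match
Result: palindrome

1


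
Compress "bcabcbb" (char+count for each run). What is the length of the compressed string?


Input: bcabcbb
Runs:
  'b' x 1 => "b1"
  'c' x 1 => "c1"
  'a' x 1 => "a1"
  'b' x 1 => "b1"
  'c' x 1 => "c1"
  'b' x 2 => "b2"
Compressed: "b1c1a1b1c1b2"
Compressed length: 12

12


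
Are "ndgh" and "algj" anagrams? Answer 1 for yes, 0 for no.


Strings: "ndgh", "algj"
Sorted first:  dghn
Sorted second: agjl
Differ at position 0: 'd' vs 'a' => not anagrams

0


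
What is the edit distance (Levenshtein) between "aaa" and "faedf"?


Computing edit distance: "aaa" -> "faedf"
DP table:
           f    a    e    d    f
      0    1    2    3    4    5
  a   1    1    1    2    3    4
  a   2    2    1    2    3    4
  a   3    3    2    2    3    4
Edit distance = dp[3][5] = 4

4


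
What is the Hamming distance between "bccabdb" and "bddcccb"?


Comparing "bccabdb" and "bddcccb" position by position:
  Position 0: 'b' vs 'b' => same
  Position 1: 'c' vs 'd' => differ
  Position 2: 'c' vs 'd' => differ
  Position 3: 'a' vs 'c' => differ
  Position 4: 'b' vs 'c' => differ
  Position 5: 'd' vs 'c' => differ
  Position 6: 'b' vs 'b' => same
Total differences (Hamming distance): 5

5


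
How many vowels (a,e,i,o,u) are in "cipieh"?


Input: cipieh
Checking each character:
  'c' at position 0: consonant
  'i' at position 1: vowel (running total: 1)
  'p' at position 2: consonant
  'i' at position 3: vowel (running total: 2)
  'e' at position 4: vowel (running total: 3)
  'h' at position 5: consonant
Total vowels: 3

3


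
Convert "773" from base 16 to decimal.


Input: "773" in base 16
Positional expansion:
  Digit '7' (value 7) x 16^2 = 1792
  Digit '7' (value 7) x 16^1 = 112
  Digit '3' (value 3) x 16^0 = 3
Sum = 1907

1907


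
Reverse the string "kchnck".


Input: kchnck
Reading characters right to left:
  Position 5: 'k'
  Position 4: 'c'
  Position 3: 'n'
  Position 2: 'h'
  Position 1: 'c'
  Position 0: 'k'
Reversed: kcnhck

kcnhck


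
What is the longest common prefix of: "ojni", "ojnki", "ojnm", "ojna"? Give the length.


Words: ojni, ojnki, ojnm, ojna
  Position 0: all 'o' => match
  Position 1: all 'j' => match
  Position 2: all 'n' => match
  Position 3: ('i', 'k', 'm', 'a') => mismatch, stop
LCP = "ojn" (length 3)

3


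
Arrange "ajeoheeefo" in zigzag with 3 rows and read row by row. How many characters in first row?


Zigzag "ajeoheeefo" into 3 rows:
Placing characters:
  'a' => row 0
  'j' => row 1
  'e' => row 2
  'o' => row 1
  'h' => row 0
  'e' => row 1
  'e' => row 2
  'e' => row 1
  'f' => row 0
  'o' => row 1
Rows:
  Row 0: "ahf"
  Row 1: "joeeo"
  Row 2: "ee"
First row length: 3

3


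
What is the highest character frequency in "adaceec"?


Input: adaceec
Character counts:
  'a': 2
  'c': 2
  'd': 1
  'e': 2
Maximum frequency: 2

2


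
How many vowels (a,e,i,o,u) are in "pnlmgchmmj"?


Input: pnlmgchmmj
Checking each character:
  'p' at position 0: consonant
  'n' at position 1: consonant
  'l' at position 2: consonant
  'm' at position 3: consonant
  'g' at position 4: consonant
  'c' at position 5: consonant
  'h' at position 6: consonant
  'm' at position 7: consonant
  'm' at position 8: consonant
  'j' at position 9: consonant
Total vowels: 0

0


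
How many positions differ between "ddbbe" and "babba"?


Comparing "ddbbe" and "babba" position by position:
  Position 0: 'd' vs 'b' => DIFFER
  Position 1: 'd' vs 'a' => DIFFER
  Position 2: 'b' vs 'b' => same
  Position 3: 'b' vs 'b' => same
  Position 4: 'e' vs 'a' => DIFFER
Positions that differ: 3

3


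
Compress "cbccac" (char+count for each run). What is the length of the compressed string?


Input: cbccac
Runs:
  'c' x 1 => "c1"
  'b' x 1 => "b1"
  'c' x 2 => "c2"
  'a' x 1 => "a1"
  'c' x 1 => "c1"
Compressed: "c1b1c2a1c1"
Compressed length: 10

10


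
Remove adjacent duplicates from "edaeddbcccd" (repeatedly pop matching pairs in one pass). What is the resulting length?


Input: edaeddbcccd
Stack-based adjacent duplicate removal:
  Read 'e': push. Stack: e
  Read 'd': push. Stack: ed
  Read 'a': push. Stack: eda
  Read 'e': push. Stack: edae
  Read 'd': push. Stack: edaed
  Read 'd': matches stack top 'd' => pop. Stack: edae
  Read 'b': push. Stack: edaeb
  Read 'c': push. Stack: edaebc
  Read 'c': matches stack top 'c' => pop. Stack: edaeb
  Read 'c': push. Stack: edaebc
  Read 'd': push. Stack: edaebcd
Final stack: "edaebcd" (length 7)

7


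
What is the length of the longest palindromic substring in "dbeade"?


Input: "dbeade"
Checking substrings for palindromes:
  No multi-char palindromic substrings found
Longest palindromic substring: "d" with length 1

1


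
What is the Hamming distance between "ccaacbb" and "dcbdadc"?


Comparing "ccaacbb" and "dcbdadc" position by position:
  Position 0: 'c' vs 'd' => differ
  Position 1: 'c' vs 'c' => same
  Position 2: 'a' vs 'b' => differ
  Position 3: 'a' vs 'd' => differ
  Position 4: 'c' vs 'a' => differ
  Position 5: 'b' vs 'd' => differ
  Position 6: 'b' vs 'c' => differ
Total differences (Hamming distance): 6

6


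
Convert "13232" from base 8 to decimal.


Input: "13232" in base 8
Positional expansion:
  Digit '1' (value 1) x 8^4 = 4096
  Digit '3' (value 3) x 8^3 = 1536
  Digit '2' (value 2) x 8^2 = 128
  Digit '3' (value 3) x 8^1 = 24
  Digit '2' (value 2) x 8^0 = 2
Sum = 5786

5786


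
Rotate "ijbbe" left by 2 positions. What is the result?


Input: "ijbbe", rotate left by 2
First 2 characters: "ij"
Remaining characters: "bbe"
Concatenate remaining + first: "bbe" + "ij" = "bbeij"

bbeij


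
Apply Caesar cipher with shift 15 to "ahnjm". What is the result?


Caesar cipher: shift "ahnjm" by 15
  'a' (pos 0) + 15 = pos 15 = 'p'
  'h' (pos 7) + 15 = pos 22 = 'w'
  'n' (pos 13) + 15 = pos 2 = 'c'
  'j' (pos 9) + 15 = pos 24 = 'y'
  'm' (pos 12) + 15 = pos 1 = 'b'
Result: pwcyb

pwcyb


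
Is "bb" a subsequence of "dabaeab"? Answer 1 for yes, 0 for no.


Check if "bb" is a subsequence of "dabaeab"
Greedy scan:
  Position 0 ('d'): no match needed
  Position 1 ('a'): no match needed
  Position 2 ('b'): matches sub[0] = 'b'
  Position 3 ('a'): no match needed
  Position 4 ('e'): no match needed
  Position 5 ('a'): no match needed
  Position 6 ('b'): matches sub[1] = 'b'
All 2 characters matched => is a subsequence

1


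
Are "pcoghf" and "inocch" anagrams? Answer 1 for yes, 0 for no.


Strings: "pcoghf", "inocch"
Sorted first:  cfghop
Sorted second: cchino
Differ at position 1: 'f' vs 'c' => not anagrams

0


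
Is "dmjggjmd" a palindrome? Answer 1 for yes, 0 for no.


Input: dmjggjmd
Reversed: dmjggjmd
  Compare pos 0 ('d') with pos 7 ('d'): match
  Compare pos 1 ('m') with pos 6 ('m'): match
  Compare pos 2 ('j') with pos 5 ('j'): match
  Compare pos 3 ('g') with pos 4 ('g'): match
Result: palindrome

1


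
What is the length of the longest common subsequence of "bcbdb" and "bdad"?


LCS of "bcbdb" and "bdad"
DP table:
           b    d    a    d
      0    0    0    0    0
  b   0    1    1    1    1
  c   0    1    1    1    1
  b   0    1    1    1    1
  d   0    1    2    2    2
  b   0    1    2    2    2
LCS length = dp[5][4] = 2

2


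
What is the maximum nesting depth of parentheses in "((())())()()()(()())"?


Input: "((())())()()()(()())"
Tracking depth:
  Position 0 '(': depth becomes 1
  Position 1 '(': depth becomes 2
  Position 2 '(': depth becomes 3
  Position 3 ')': depth becomes 2
  Position 4 ')': depth becomes 1
  Position 5 '(': depth becomes 2
  Position 6 ')': depth becomes 1
  Position 7 ')': depth becomes 0
  Position 8 '(': depth becomes 1
  Position 9 ')': depth becomes 0
  Position 10 '(': depth becomes 1
  Position 11 ')': depth becomes 0
  Position 12 '(': depth becomes 1
  Position 13 ')': depth becomes 0
  Position 14 '(': depth becomes 1
  Position 15 '(': depth becomes 2
  Position 16 ')': depth becomes 1
  Position 17 '(': depth becomes 2
  Position 18 ')': depth becomes 1
  Position 19 ')': depth becomes 0
Maximum depth reached: 3

3


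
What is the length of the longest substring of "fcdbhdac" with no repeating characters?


Input: "fcdbhdac"
Sliding window (track last position of each char):
  Position 0 ('f'): window [0,0] length 1 -- new best
  Position 1 ('c'): window [0,1] length 2 -- new best
  Position 2 ('d'): window [0,2] length 3 -- new best
  Position 3 ('b'): window [0,3] length 4 -- new best
  Position 4 ('h'): window [0,4] length 5 -- new best
  Position 5 ('d'): repeat (last at 2), move window start to 3
  Position 5 ('d'): window [3,5] length 3
  Position 6 ('a'): window [3,6] length 4
  Position 7 ('c'): window [3,7] length 5
Longest substring with no repeats: "fcdbh" with length 5

5


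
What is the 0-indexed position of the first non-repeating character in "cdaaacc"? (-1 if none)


Input: cdaaacc
Character frequencies:
  'a': 3
  'c': 3
  'd': 1
Scanning left to right for freq == 1:
  Position 0 ('c'): freq=3, skip
  Position 1 ('d'): unique! => answer = 1

1


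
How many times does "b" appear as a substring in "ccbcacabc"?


Searching for "b" in "ccbcacabc"
Scanning each position:
  Position 0: "c" => no
  Position 1: "c" => no
  Position 2: "b" => MATCH
  Position 3: "c" => no
  Position 4: "a" => no
  Position 5: "c" => no
  Position 6: "a" => no
  Position 7: "b" => MATCH
  Position 8: "c" => no
Total occurrences: 2

2


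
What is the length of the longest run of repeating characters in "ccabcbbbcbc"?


Input: "ccabcbbbcbc"
Scanning for longest run:
  Position 1 ('c'): continues run of 'c', length=2
  Position 2 ('a'): new char, reset run to 1
  Position 3 ('b'): new char, reset run to 1
  Position 4 ('c'): new char, reset run to 1
  Position 5 ('b'): new char, reset run to 1
  Position 6 ('b'): continues run of 'b', length=2
  Position 7 ('b'): continues run of 'b', length=3
  Position 8 ('c'): new char, reset run to 1
  Position 9 ('b'): new char, reset run to 1
  Position 10 ('c'): new char, reset run to 1
Longest run: 'b' with length 3

3


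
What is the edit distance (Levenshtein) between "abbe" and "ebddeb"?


Computing edit distance: "abbe" -> "ebddeb"
DP table:
           e    b    d    d    e    b
      0    1    2    3    4    5    6
  a   1    1    2    3    4    5    6
  b   2    2    1    2    3    4    5
  b   3    3    2    2    3    4    4
  e   4    3    3    3    3    3    4
Edit distance = dp[4][6] = 4

4


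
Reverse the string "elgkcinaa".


Input: elgkcinaa
Reading characters right to left:
  Position 8: 'a'
  Position 7: 'a'
  Position 6: 'n'
  Position 5: 'i'
  Position 4: 'c'
  Position 3: 'k'
  Position 2: 'g'
  Position 1: 'l'
  Position 0: 'e'
Reversed: aanickgle

aanickgle


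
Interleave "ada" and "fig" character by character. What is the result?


Interleaving "ada" and "fig":
  Position 0: 'a' from first, 'f' from second => "af"
  Position 1: 'd' from first, 'i' from second => "di"
  Position 2: 'a' from first, 'g' from second => "ag"
Result: afdiag

afdiag


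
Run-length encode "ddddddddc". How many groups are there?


Input: ddddddddc
Scanning for consecutive runs:
  Group 1: 'd' x 8 (positions 0-7)
  Group 2: 'c' x 1 (positions 8-8)
Total groups: 2

2


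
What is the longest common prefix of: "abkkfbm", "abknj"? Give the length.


Words: abkkfbm, abknj
  Position 0: all 'a' => match
  Position 1: all 'b' => match
  Position 2: all 'k' => match
  Position 3: ('k', 'n') => mismatch, stop
LCP = "abk" (length 3)

3


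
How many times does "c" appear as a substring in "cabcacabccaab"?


Searching for "c" in "cabcacabccaab"
Scanning each position:
  Position 0: "c" => MATCH
  Position 1: "a" => no
  Position 2: "b" => no
  Position 3: "c" => MATCH
  Position 4: "a" => no
  Position 5: "c" => MATCH
  Position 6: "a" => no
  Position 7: "b" => no
  Position 8: "c" => MATCH
  Position 9: "c" => MATCH
  Position 10: "a" => no
  Position 11: "a" => no
  Position 12: "b" => no
Total occurrences: 5

5


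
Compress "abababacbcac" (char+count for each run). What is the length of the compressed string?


Input: abababacbcac
Runs:
  'a' x 1 => "a1"
  'b' x 1 => "b1"
  'a' x 1 => "a1"
  'b' x 1 => "b1"
  'a' x 1 => "a1"
  'b' x 1 => "b1"
  'a' x 1 => "a1"
  'c' x 1 => "c1"
  'b' x 1 => "b1"
  'c' x 1 => "c1"
  'a' x 1 => "a1"
  'c' x 1 => "c1"
Compressed: "a1b1a1b1a1b1a1c1b1c1a1c1"
Compressed length: 24

24


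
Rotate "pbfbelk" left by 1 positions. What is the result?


Input: "pbfbelk", rotate left by 1
First 1 characters: "p"
Remaining characters: "bfbelk"
Concatenate remaining + first: "bfbelk" + "p" = "bfbelkp"

bfbelkp


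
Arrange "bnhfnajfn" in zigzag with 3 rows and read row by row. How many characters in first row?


Zigzag "bnhfnajfn" into 3 rows:
Placing characters:
  'b' => row 0
  'n' => row 1
  'h' => row 2
  'f' => row 1
  'n' => row 0
  'a' => row 1
  'j' => row 2
  'f' => row 1
  'n' => row 0
Rows:
  Row 0: "bnn"
  Row 1: "nfaf"
  Row 2: "hj"
First row length: 3

3


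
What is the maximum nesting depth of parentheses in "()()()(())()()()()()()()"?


Input: "()()()(())()()()()()()()"
Tracking depth:
  Position 0 '(': depth becomes 1
  Position 1 ')': depth becomes 0
  Position 2 '(': depth becomes 1
  Position 3 ')': depth becomes 0
  Position 4 '(': depth becomes 1
  Position 5 ')': depth becomes 0
  Position 6 '(': depth becomes 1
  Position 7 '(': depth becomes 2
  Position 8 ')': depth becomes 1
  Position 9 ')': depth becomes 0
  Position 10 '(': depth becomes 1
  Position 11 ')': depth becomes 0
  Position 12 '(': depth becomes 1
  Position 13 ')': depth becomes 0
  Position 14 '(': depth becomes 1
  Position 15 ')': depth becomes 0
  Position 16 '(': depth becomes 1
  Position 17 ')': depth becomes 0
  Position 18 '(': depth becomes 1
  Position 19 ')': depth becomes 0
  Position 20 '(': depth becomes 1
  Position 21 ')': depth becomes 0
  Position 22 '(': depth becomes 1
  Position 23 ')': depth becomes 0
Maximum depth reached: 2

2


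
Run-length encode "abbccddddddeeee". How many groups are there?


Input: abbccddddddeeee
Scanning for consecutive runs:
  Group 1: 'a' x 1 (positions 0-0)
  Group 2: 'b' x 2 (positions 1-2)
  Group 3: 'c' x 2 (positions 3-4)
  Group 4: 'd' x 6 (positions 5-10)
  Group 5: 'e' x 4 (positions 11-14)
Total groups: 5

5


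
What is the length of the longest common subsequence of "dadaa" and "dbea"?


LCS of "dadaa" and "dbea"
DP table:
           d    b    e    a
      0    0    0    0    0
  d   0    1    1    1    1
  a   0    1    1    1    2
  d   0    1    1    1    2
  a   0    1    1    1    2
  a   0    1    1    1    2
LCS length = dp[5][4] = 2

2


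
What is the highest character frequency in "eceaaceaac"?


Input: eceaaceaac
Character counts:
  'a': 4
  'c': 3
  'e': 3
Maximum frequency: 4

4


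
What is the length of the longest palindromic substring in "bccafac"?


Input: "bccafac"
Checking substrings for palindromes:
  [2:7] "cafac" (len 5) => palindrome
  [3:6] "afa" (len 3) => palindrome
  [1:3] "cc" (len 2) => palindrome
Longest palindromic substring: "cafac" with length 5

5


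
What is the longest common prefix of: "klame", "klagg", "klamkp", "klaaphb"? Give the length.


Words: klame, klagg, klamkp, klaaphb
  Position 0: all 'k' => match
  Position 1: all 'l' => match
  Position 2: all 'a' => match
  Position 3: ('m', 'g', 'm', 'a') => mismatch, stop
LCP = "kla" (length 3)

3


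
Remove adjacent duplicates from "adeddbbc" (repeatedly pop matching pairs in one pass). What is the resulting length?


Input: adeddbbc
Stack-based adjacent duplicate removal:
  Read 'a': push. Stack: a
  Read 'd': push. Stack: ad
  Read 'e': push. Stack: ade
  Read 'd': push. Stack: aded
  Read 'd': matches stack top 'd' => pop. Stack: ade
  Read 'b': push. Stack: adeb
  Read 'b': matches stack top 'b' => pop. Stack: ade
  Read 'c': push. Stack: adec
Final stack: "adec" (length 4)

4


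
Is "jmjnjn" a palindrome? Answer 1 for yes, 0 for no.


Input: jmjnjn
Reversed: njnjmj
  Compare pos 0 ('j') with pos 5 ('n'): MISMATCH
  Compare pos 1 ('m') with pos 4 ('j'): MISMATCH
  Compare pos 2 ('j') with pos 3 ('n'): MISMATCH
Result: not a palindrome

0


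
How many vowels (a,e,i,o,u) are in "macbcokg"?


Input: macbcokg
Checking each character:
  'm' at position 0: consonant
  'a' at position 1: vowel (running total: 1)
  'c' at position 2: consonant
  'b' at position 3: consonant
  'c' at position 4: consonant
  'o' at position 5: vowel (running total: 2)
  'k' at position 6: consonant
  'g' at position 7: consonant
Total vowels: 2

2


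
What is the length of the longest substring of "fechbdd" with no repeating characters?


Input: "fechbdd"
Sliding window (track last position of each char):
  Position 0 ('f'): window [0,0] length 1 -- new best
  Position 1 ('e'): window [0,1] length 2 -- new best
  Position 2 ('c'): window [0,2] length 3 -- new best
  Position 3 ('h'): window [0,3] length 4 -- new best
  Position 4 ('b'): window [0,4] length 5 -- new best
  Position 5 ('d'): window [0,5] length 6 -- new best
  Position 6 ('d'): repeat (last at 5), move window start to 6
  Position 6 ('d'): window [6,6] length 1
Longest substring with no repeats: "fechbd" with length 6

6


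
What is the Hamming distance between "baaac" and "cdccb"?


Comparing "baaac" and "cdccb" position by position:
  Position 0: 'b' vs 'c' => differ
  Position 1: 'a' vs 'd' => differ
  Position 2: 'a' vs 'c' => differ
  Position 3: 'a' vs 'c' => differ
  Position 4: 'c' vs 'b' => differ
Total differences (Hamming distance): 5

5


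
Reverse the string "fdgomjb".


Input: fdgomjb
Reading characters right to left:
  Position 6: 'b'
  Position 5: 'j'
  Position 4: 'm'
  Position 3: 'o'
  Position 2: 'g'
  Position 1: 'd'
  Position 0: 'f'
Reversed: bjmogdf

bjmogdf


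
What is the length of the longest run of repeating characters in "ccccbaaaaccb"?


Input: "ccccbaaaaccb"
Scanning for longest run:
  Position 1 ('c'): continues run of 'c', length=2
  Position 2 ('c'): continues run of 'c', length=3
  Position 3 ('c'): continues run of 'c', length=4
  Position 4 ('b'): new char, reset run to 1
  Position 5 ('a'): new char, reset run to 1
  Position 6 ('a'): continues run of 'a', length=2
  Position 7 ('a'): continues run of 'a', length=3
  Position 8 ('a'): continues run of 'a', length=4
  Position 9 ('c'): new char, reset run to 1
  Position 10 ('c'): continues run of 'c', length=2
  Position 11 ('b'): new char, reset run to 1
Longest run: 'c' with length 4

4


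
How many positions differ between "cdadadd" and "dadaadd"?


Comparing "cdadadd" and "dadaadd" position by position:
  Position 0: 'c' vs 'd' => DIFFER
  Position 1: 'd' vs 'a' => DIFFER
  Position 2: 'a' vs 'd' => DIFFER
  Position 3: 'd' vs 'a' => DIFFER
  Position 4: 'a' vs 'a' => same
  Position 5: 'd' vs 'd' => same
  Position 6: 'd' vs 'd' => same
Positions that differ: 4

4


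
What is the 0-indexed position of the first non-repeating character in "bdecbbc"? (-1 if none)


Input: bdecbbc
Character frequencies:
  'b': 3
  'c': 2
  'd': 1
  'e': 1
Scanning left to right for freq == 1:
  Position 0 ('b'): freq=3, skip
  Position 1 ('d'): unique! => answer = 1

1


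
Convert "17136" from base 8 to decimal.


Input: "17136" in base 8
Positional expansion:
  Digit '1' (value 1) x 8^4 = 4096
  Digit '7' (value 7) x 8^3 = 3584
  Digit '1' (value 1) x 8^2 = 64
  Digit '3' (value 3) x 8^1 = 24
  Digit '6' (value 6) x 8^0 = 6
Sum = 7774

7774


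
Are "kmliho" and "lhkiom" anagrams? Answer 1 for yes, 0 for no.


Strings: "kmliho", "lhkiom"
Sorted first:  hiklmo
Sorted second: hiklmo
Sorted forms match => anagrams

1


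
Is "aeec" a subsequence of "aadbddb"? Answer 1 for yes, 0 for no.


Check if "aeec" is a subsequence of "aadbddb"
Greedy scan:
  Position 0 ('a'): matches sub[0] = 'a'
  Position 1 ('a'): no match needed
  Position 2 ('d'): no match needed
  Position 3 ('b'): no match needed
  Position 4 ('d'): no match needed
  Position 5 ('d'): no match needed
  Position 6 ('b'): no match needed
Only matched 1/4 characters => not a subsequence

0


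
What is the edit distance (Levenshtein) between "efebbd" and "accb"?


Computing edit distance: "efebbd" -> "accb"
DP table:
           a    c    c    b
      0    1    2    3    4
  e   1    1    2    3    4
  f   2    2    2    3    4
  e   3    3    3    3    4
  b   4    4    4    4    3
  b   5    5    5    5    4
  d   6    6    6    6    5
Edit distance = dp[6][4] = 5

5


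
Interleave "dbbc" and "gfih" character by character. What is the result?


Interleaving "dbbc" and "gfih":
  Position 0: 'd' from first, 'g' from second => "dg"
  Position 1: 'b' from first, 'f' from second => "bf"
  Position 2: 'b' from first, 'i' from second => "bi"
  Position 3: 'c' from first, 'h' from second => "ch"
Result: dgbfbich

dgbfbich


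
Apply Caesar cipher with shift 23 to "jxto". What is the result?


Caesar cipher: shift "jxto" by 23
  'j' (pos 9) + 23 = pos 6 = 'g'
  'x' (pos 23) + 23 = pos 20 = 'u'
  't' (pos 19) + 23 = pos 16 = 'q'
  'o' (pos 14) + 23 = pos 11 = 'l'
Result: guql

guql


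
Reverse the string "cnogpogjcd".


Input: cnogpogjcd
Reading characters right to left:
  Position 9: 'd'
  Position 8: 'c'
  Position 7: 'j'
  Position 6: 'g'
  Position 5: 'o'
  Position 4: 'p'
  Position 3: 'g'
  Position 2: 'o'
  Position 1: 'n'
  Position 0: 'c'
Reversed: dcjgopgonc

dcjgopgonc


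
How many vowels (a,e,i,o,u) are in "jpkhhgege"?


Input: jpkhhgege
Checking each character:
  'j' at position 0: consonant
  'p' at position 1: consonant
  'k' at position 2: consonant
  'h' at position 3: consonant
  'h' at position 4: consonant
  'g' at position 5: consonant
  'e' at position 6: vowel (running total: 1)
  'g' at position 7: consonant
  'e' at position 8: vowel (running total: 2)
Total vowels: 2

2


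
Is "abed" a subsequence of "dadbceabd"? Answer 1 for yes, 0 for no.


Check if "abed" is a subsequence of "dadbceabd"
Greedy scan:
  Position 0 ('d'): no match needed
  Position 1 ('a'): matches sub[0] = 'a'
  Position 2 ('d'): no match needed
  Position 3 ('b'): matches sub[1] = 'b'
  Position 4 ('c'): no match needed
  Position 5 ('e'): matches sub[2] = 'e'
  Position 6 ('a'): no match needed
  Position 7 ('b'): no match needed
  Position 8 ('d'): matches sub[3] = 'd'
All 4 characters matched => is a subsequence

1
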